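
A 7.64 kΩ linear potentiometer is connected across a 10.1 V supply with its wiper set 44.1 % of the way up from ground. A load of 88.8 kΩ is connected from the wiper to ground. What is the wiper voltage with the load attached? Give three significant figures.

V ≈ 4.36 V

The wiper splits the pot into (1−α)R = 4.271 kΩ above and αR = 3.369 kΩ below.
Lower section ‖ load = 3.246 kΩ.
V_wiper = 10.1 × 3.246/(4.271 + 3.246) = 4.36 V.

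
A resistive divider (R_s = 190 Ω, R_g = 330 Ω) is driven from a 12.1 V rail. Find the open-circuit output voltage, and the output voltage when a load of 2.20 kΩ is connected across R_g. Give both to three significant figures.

Unloaded: 7.68 V; loaded: 7.28 V

Open-circuit: V = 12.1 × 330/(190 + 330) = 7.68 V.
With the load, R_g becomes R_g‖R_L = 287.0 Ω, so V = 12.1 × 287.0/477.0 = 7.28 V.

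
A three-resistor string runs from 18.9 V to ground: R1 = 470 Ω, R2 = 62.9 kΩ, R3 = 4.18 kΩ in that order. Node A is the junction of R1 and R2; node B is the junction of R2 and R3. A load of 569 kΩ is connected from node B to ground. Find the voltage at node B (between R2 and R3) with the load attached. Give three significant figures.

V ≈ 1.16 V

At node B, R3 is in parallel with the load: R3‖R_L = 4150 Ω.
Below node A the resistance is R2 + (R3‖R_L) = 67050 Ω, so V_A = 18.9 × 67050/67520 = 18.77 V.
Then V_B = V_A × (R3‖R_L)/(R2 + R3‖R_L) = 18.77 × 4150/67050 = 1.16 V.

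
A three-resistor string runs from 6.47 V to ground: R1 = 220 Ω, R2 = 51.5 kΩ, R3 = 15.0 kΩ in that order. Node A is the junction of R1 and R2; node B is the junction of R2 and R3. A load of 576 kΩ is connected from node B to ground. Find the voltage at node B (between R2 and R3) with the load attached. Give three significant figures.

At node B, R3 is in parallel with the load: R3‖R_L = 14620 Ω.
Below node A the resistance is R2 + (R3‖R_L) = 66120 Ω, so V_A = 6.47 × 66120/66340 = 6.449 V.
Then V_B = V_A × (R3‖R_L)/(R2 + R3‖R_L) = 6.449 × 14620/66120 = 1.43 V.

V ≈ 1.43 V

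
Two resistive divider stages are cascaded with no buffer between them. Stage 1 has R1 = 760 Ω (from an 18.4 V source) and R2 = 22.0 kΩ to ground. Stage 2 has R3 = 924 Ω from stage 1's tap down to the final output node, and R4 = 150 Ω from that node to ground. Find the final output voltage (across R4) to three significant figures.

V_out ≈ 1.48 V

Stage 2 presents R3+R4 = 1074 Ω as a load on stage 1's tap.
Stage 1's lower leg becomes R2‖(R3+R4) = 1024 Ω, so V_mid = 18.4 × 1024/1784 = 10.56 V.
Stage 2 is itself unloaded: V_out = V_mid × R4/(R3+R4) = 10.56 × 150/1074 = 1.48 V.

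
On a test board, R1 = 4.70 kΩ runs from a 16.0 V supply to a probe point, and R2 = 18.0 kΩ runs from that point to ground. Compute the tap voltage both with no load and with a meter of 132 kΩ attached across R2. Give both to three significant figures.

Open-circuit: V = 16.0 × 18.0/(4.70 + 18.0) = 12.7 V.
With the load, R2 becomes R2‖R_L = 15.84 kΩ, so V = 16.0 × 15.84/20.54 = 12.3 V.

Unloaded: 12.7 V; loaded: 12.3 V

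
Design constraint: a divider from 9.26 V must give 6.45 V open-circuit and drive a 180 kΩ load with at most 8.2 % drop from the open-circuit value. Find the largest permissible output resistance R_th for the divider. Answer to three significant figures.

Loading drop = R_th/(R_th + R_L) ≤ 0.0820, so R_th ≤ R_L · ε/(1−ε) = 180 kΩ × 0.0820/0.9180 = 16.1 kΩ.
(Any R1, R2 with R2/(R1+R2) = 0.697 and R1‖R2 ≤ 16.1 kΩ will meet the spec.)

R_th ≤ 16.1 kΩ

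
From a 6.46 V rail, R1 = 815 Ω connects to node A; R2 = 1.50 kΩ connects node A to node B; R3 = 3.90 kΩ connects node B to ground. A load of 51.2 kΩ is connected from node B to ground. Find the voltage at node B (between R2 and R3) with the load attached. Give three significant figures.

V ≈ 3.94 V

At node B, R3 is in parallel with the load: R3‖R_L = 3624 Ω.
Below node A the resistance is R2 + (R3‖R_L) = 5124 Ω, so V_A = 6.46 × 5124/5939 = 5.573 V.
Then V_B = V_A × (R3‖R_L)/(R2 + R3‖R_L) = 5.573 × 3624/5124 = 3.94 V.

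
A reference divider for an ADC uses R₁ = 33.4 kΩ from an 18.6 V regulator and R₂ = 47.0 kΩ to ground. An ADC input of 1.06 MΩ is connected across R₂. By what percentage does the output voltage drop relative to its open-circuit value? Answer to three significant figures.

The divider's output (Thévenin) resistance is R₁‖R₂ = 19.52 kΩ.
Fractional drop under load = R_th/(R_th + R_L) = 19.52 / (19.52 + 1060) = 0.01809.
So the output falls by 1.81 %.

1.81 %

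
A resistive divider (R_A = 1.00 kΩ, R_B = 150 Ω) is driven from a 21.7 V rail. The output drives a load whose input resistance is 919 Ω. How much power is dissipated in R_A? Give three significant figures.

P ≈ 369 mW

Total resistance from the source is R_A + (R_B‖R_L) = 1129 Ω, so I = 21.7/1129 Ω = 19.22 mA.
P = I²·R_A = (19.22 mA)² × 1.00 kΩ = 369 mW.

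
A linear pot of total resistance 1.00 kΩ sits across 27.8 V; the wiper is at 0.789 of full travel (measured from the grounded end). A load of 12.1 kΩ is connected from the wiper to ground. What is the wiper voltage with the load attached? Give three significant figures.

The wiper splits the pot into (1−α)R = 211.0 Ω above and αR = 789.0 Ω below.
Lower section ‖ load = 740.7 Ω.
V_wiper = 27.8 × 740.7/(211.0 + 740.7) = 21.6 V.

V ≈ 21.6 V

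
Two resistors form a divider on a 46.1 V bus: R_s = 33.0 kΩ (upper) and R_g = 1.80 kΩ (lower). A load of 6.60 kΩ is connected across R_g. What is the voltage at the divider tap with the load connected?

V_out ≈ 1.89 V

The load sits in parallel with R_g: R_g‖R_L = (1.80 × 6.60) / (1.80 + 6.60) = 1.414 kΩ.
V_out = 46.1 × 1.414 / (33.0 + 1.414) = 46.1 × 1.414/34.41 = 1.89 V.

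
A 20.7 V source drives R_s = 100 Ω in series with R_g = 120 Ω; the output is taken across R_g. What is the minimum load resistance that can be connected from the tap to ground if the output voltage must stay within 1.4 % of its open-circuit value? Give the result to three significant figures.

Output resistance R_th = R_s‖R_g = (100 × 120)/220.0 = 54.55 Ω.
The fractional drop is R_th/(R_th + R_L); requiring this ≤ 0.0140 gives R_L ≥ R_th(1/0.0140 − 1) = 54.55 × 70.43 = 3.84 kΩ.

R_L(min) ≈ 3.84 kΩ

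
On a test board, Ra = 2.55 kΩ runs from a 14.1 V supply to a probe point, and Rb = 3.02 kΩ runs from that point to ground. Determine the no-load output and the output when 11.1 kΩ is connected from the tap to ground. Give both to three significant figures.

Open-circuit: V = 14.1 × 3.02/(2.55 + 3.02) = 7.64 V.
With the load, Rb becomes Rb‖R_L = 2.374 kΩ, so V = 14.1 × 2.374/4.924 = 6.80 V.

Unloaded: 7.64 V; loaded: 6.80 V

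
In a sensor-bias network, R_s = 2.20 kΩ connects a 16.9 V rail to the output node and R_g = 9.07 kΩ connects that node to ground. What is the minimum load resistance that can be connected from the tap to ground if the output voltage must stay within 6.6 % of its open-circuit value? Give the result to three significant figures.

Output resistance R_th = R_s‖R_g = (2.20 × 9.07)/11.27 = 1.771 kΩ.
The fractional drop is R_th/(R_th + R_L); requiring this ≤ 0.0660 gives R_L ≥ R_th(1/0.0660 − 1) = 1.771 × 14.15 = 25.1 kΩ.

R_L(min) ≈ 25.1 kΩ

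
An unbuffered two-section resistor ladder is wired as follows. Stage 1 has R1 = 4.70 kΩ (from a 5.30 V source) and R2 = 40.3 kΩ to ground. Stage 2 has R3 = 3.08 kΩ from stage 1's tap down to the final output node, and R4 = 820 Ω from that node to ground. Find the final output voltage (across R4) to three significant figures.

Stage 2 presents R3+R4 = 3900 Ω as a load on stage 1's tap.
Stage 1's lower leg becomes R2‖(R3+R4) = 3556 Ω, so V_mid = 5.30 × 3556/8256 = 2.283 V.
Stage 2 is itself unloaded: V_out = V_mid × R4/(R3+R4) = 2.283 × 820/3900 = 0.480 V.

V_out ≈ 0.480 V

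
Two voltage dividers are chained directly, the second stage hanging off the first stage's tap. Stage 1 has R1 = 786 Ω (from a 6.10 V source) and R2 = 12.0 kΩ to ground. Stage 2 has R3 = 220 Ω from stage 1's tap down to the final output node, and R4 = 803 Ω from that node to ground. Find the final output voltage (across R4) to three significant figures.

Stage 2 presents R3+R4 = 1023 Ω as a load on stage 1's tap.
Stage 1's lower leg becomes R2‖(R3+R4) = 942.6 Ω, so V_mid = 6.10 × 942.6/1729 = 3.326 V.
Stage 2 is itself unloaded: V_out = V_mid × R4/(R3+R4) = 3.326 × 803/1023 = 2.61 V.

V_out ≈ 2.61 V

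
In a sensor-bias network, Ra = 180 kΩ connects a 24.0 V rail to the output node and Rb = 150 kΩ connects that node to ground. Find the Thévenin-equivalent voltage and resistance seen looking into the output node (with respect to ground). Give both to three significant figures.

V_th is the open-circuit tap voltage: 24.0 × 150/(180 + 150) = 10.9 V.
With the supply zeroed, Ra and Rb appear in parallel from the tap: R_th = Ra‖Rb = (180 × 150)/330.0 = 81.8 kΩ.

V_th = 10.9 V, R_th = 81.8 kΩ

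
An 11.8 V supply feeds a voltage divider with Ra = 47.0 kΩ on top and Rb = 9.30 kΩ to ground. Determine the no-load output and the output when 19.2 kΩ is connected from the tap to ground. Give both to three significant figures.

Unloaded: 1.95 V; loaded: 1.39 V

Open-circuit: V = 11.8 × 9.30/(47.0 + 9.30) = 1.95 V.
With the load, Rb becomes Rb‖R_L = 6.265 kΩ, so V = 11.8 × 6.265/53.27 = 1.39 V.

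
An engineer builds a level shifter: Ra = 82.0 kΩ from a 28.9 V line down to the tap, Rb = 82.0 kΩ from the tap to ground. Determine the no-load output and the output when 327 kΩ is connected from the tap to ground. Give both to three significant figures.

Unloaded: 14.4 V; loaded: 12.8 V

Open-circuit: V = 28.9 × 82.0/(82.0 + 82.0) = 14.4 V.
With the load, Rb becomes Rb‖R_L = 65.56 kΩ, so V = 28.9 × 65.56/147.6 = 12.8 V.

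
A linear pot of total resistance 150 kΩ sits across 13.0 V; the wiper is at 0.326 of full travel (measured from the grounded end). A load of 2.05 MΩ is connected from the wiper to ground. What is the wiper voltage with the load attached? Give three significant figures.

V ≈ 4.17 V

The wiper splits the pot into (1−α)R = 101.1 kΩ above and αR = 48.90 kΩ below.
Lower section ‖ load = 47.76 kΩ.
V_wiper = 13.0 × 47.76/(101.1 + 47.76) = 4.17 V.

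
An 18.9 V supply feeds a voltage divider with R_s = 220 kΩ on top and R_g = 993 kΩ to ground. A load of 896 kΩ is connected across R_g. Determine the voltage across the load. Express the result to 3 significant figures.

V_out ≈ 12.9 V

The load sits in parallel with R_g: R_g‖R_L = (993 × 896) / (993 + 896) = 471.0 kΩ.
V_out = 18.9 × 471.0 / (220 + 471.0) = 18.9 × 471.0/691.0 = 12.9 V.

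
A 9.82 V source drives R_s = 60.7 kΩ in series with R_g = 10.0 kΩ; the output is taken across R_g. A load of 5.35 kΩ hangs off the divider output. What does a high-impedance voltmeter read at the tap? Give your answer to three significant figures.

The load sits in parallel with R_g: R_g‖R_L = (10.0 × 5.35) / (10.0 + 5.35) = 3.485 kΩ.
V_out = 9.82 × 3.485 / (60.7 + 3.485) = 9.82 × 3.485/64.19 = 0.533 V.
(Unloaded it would have been 1.39 V.)

V_out ≈ 0.533 V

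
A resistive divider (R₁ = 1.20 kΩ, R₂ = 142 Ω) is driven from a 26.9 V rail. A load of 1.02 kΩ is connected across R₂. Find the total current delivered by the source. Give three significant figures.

I ≈ 20.3 mA

R₂‖R_L = 124.6 Ω, so the source sees R₁ + R₂‖R_L = 1325 Ω.
I = 26.9 V / 1325 Ω = 20.3 mA.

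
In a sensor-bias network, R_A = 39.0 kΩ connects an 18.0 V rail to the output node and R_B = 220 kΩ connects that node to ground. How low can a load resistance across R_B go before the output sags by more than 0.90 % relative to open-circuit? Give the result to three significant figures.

Output resistance R_th = R_A‖R_B = (39.0 × 220)/259.0 = 33.13 kΩ.
The fractional drop is R_th/(R_th + R_L); requiring this ≤ 0.00900 gives R_L ≥ R_th(1/0.00900 − 1) = 33.13 × 110.1 = 3.65 MΩ.

R_L(min) ≈ 3.65 MΩ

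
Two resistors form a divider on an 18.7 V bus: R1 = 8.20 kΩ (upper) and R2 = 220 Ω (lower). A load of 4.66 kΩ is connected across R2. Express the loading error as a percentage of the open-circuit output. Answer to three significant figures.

4.40 %

The divider's output (Thévenin) resistance is R1‖R2 = 214.3 Ω.
Fractional drop under load = R_th/(R_th + R_L) = 214.3 / (214.3 + 4660) = 0.04396.
So the output falls by 4.40 %.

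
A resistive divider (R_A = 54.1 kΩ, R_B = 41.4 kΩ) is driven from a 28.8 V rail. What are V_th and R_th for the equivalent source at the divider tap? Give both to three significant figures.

V_th = 12.5 V, R_th = 23.5 kΩ

V_th is the open-circuit tap voltage: 28.8 × 41.4/(54.1 + 41.4) = 12.5 V.
With the supply zeroed, R_A and R_B appear in parallel from the tap: R_th = R_A‖R_B = (54.1 × 41.4)/95.50 = 23.5 kΩ.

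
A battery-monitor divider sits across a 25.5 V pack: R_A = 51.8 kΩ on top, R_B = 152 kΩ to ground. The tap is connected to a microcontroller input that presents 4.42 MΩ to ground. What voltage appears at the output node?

The load sits in parallel with R_B: R_B‖R_L = (152 × 4420) / (152 + 4420) = 146.9 kΩ.
V_out = 25.5 × 146.9 / (51.8 + 146.9) = 25.5 × 146.9/198.7 = 18.9 V.

V_out ≈ 18.9 V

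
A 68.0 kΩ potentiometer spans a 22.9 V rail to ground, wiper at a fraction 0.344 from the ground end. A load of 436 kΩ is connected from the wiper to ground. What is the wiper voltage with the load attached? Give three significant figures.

V ≈ 7.61 V

The wiper splits the pot into (1−α)R = 44.61 kΩ above and αR = 23.39 kΩ below.
Lower section ‖ load = 22.20 kΩ.
V_wiper = 22.9 × 22.20/(44.61 + 22.20) = 7.61 V.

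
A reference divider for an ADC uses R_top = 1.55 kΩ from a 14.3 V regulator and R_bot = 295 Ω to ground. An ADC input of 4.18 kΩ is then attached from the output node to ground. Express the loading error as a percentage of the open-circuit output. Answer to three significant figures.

5.60 %

The divider's output (Thévenin) resistance is R_top‖R_bot = 247.8 Ω.
Fractional drop under load = R_th/(R_th + R_L) = 247.8 / (247.8 + 4180) = 0.05597.
So the output falls by 5.60 %.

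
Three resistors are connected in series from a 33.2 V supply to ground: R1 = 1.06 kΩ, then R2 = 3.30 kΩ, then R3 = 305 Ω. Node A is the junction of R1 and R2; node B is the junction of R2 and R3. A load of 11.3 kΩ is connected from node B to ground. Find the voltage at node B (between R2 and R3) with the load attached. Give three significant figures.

At node B, R3 is in parallel with the load: R3‖R_L = 297.0 Ω.
Below node A the resistance is R2 + (R3‖R_L) = 3597 Ω, so V_A = 33.2 × 3597/4657 = 25.64 V.
Then V_B = V_A × (R3‖R_L)/(R2 + R3‖R_L) = 25.64 × 297.0/3597 = 2.12 V.

V ≈ 2.12 V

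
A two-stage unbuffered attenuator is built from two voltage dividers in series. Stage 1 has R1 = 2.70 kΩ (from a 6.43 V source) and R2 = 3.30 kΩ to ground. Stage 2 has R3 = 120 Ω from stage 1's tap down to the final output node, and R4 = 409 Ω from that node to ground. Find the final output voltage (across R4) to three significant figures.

Stage 2 presents R3+R4 = 529.0 Ω as a load on stage 1's tap.
Stage 1's lower leg becomes R2‖(R3+R4) = 455.9 Ω, so V_mid = 6.43 × 455.9/3156 = 0.9289 V.
Stage 2 is itself unloaded: V_out = V_mid × R4/(R3+R4) = 0.9289 × 409/529.0 = 0.718 V.

V_out ≈ 0.718 V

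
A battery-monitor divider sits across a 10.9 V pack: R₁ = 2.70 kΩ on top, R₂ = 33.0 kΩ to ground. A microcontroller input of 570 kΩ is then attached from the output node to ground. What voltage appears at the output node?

The load sits in parallel with R₂: R₂‖R_L = (33.0 × 570) / (33.0 + 570) = 31.19 kΩ.
V_out = 10.9 × 31.19 / (2.70 + 31.19) = 10.9 × 31.19/33.89 = 10.0 V.
(Unloaded it would have been 10.1 V.)

V_out ≈ 10.0 V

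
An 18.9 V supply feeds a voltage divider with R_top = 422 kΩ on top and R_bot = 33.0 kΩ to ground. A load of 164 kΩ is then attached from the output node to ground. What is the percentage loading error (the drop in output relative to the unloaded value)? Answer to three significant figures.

15.7 %

The divider's output (Thévenin) resistance is R_top‖R_bot = 30.61 kΩ.
Fractional drop under load = R_th/(R_th + R_L) = 30.61 / (30.61 + 164) = 0.1573.
So the output falls by 15.7 %.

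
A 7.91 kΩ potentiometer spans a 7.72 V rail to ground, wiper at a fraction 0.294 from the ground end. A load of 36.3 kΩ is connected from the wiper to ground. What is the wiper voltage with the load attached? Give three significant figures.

V ≈ 2.17 V

The wiper splits the pot into (1−α)R = 5.584 kΩ above and αR = 2.326 kΩ below.
Lower section ‖ load = 2.186 kΩ.
V_wiper = 7.72 × 2.186/(5.584 + 2.186) = 2.17 V.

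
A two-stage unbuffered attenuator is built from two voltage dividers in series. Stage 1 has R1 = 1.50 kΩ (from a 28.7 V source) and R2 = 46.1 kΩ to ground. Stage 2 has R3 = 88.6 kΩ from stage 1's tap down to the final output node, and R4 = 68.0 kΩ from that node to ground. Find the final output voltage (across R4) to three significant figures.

V_out ≈ 12.0 V

Stage 2 presents R3+R4 = 156.6 kΩ as a load on stage 1's tap.
Stage 1's lower leg becomes R2‖(R3+R4) = 35.62 kΩ, so V_mid = 28.7 × 35.62/37.12 = 27.54 V.
Stage 2 is itself unloaded: V_out = V_mid × R4/(R3+R4) = 27.54 × 68.0/156.6 = 12.0 V.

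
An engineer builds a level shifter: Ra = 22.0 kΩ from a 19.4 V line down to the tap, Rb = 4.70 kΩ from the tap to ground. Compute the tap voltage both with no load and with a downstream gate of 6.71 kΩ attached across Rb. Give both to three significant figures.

Unloaded: 3.41 V; loaded: 2.17 V

Open-circuit: V = 19.4 × 4.70/(22.0 + 4.70) = 3.41 V.
With the load, Rb becomes Rb‖R_L = 2.764 kΩ, so V = 19.4 × 2.764/24.76 = 2.17 V.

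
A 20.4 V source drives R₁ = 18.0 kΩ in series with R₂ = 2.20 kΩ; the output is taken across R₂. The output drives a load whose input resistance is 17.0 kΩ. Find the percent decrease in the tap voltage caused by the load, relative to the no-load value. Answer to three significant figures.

10.3 %

The divider's output (Thévenin) resistance is R₁‖R₂ = 1.960 kΩ.
Fractional drop under load = R_th/(R_th + R_L) = 1.960 / (1.960 + 17.0) = 0.1034.
So the output falls by 10.3 %.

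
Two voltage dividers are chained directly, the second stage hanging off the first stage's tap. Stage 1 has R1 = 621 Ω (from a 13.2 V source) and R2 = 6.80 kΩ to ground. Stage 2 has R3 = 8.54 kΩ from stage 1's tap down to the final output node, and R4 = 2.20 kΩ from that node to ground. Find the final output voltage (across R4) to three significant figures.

Stage 2 presents R3+R4 = 10740 Ω as a load on stage 1's tap.
Stage 1's lower leg becomes R2‖(R3+R4) = 4164 Ω, so V_mid = 13.2 × 4164/4785 = 11.49 V.
Stage 2 is itself unloaded: V_out = V_mid × R4/(R3+R4) = 11.49 × 2200/10740 = 2.35 V.

V_out ≈ 2.35 V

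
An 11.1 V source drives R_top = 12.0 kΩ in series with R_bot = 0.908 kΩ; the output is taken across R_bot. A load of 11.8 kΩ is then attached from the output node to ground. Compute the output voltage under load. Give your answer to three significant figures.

The load sits in parallel with R_bot: R_bot‖R_L = (908 × 11800) / (908 + 11800) = 843.1 Ω.
V_out = 11.1 × 843.1 / (12000 + 843.1) = 11.1 × 843.1/12840 = 0.729 V.

V_out ≈ 0.729 V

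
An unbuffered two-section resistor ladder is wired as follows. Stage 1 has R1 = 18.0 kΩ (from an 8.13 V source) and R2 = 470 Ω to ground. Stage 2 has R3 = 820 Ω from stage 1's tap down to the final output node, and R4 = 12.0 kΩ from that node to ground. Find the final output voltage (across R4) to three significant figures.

V_out ≈ 0.187 V

Stage 2 presents R3+R4 = 12820 Ω as a load on stage 1's tap.
Stage 1's lower leg becomes R2‖(R3+R4) = 453.4 Ω, so V_mid = 8.13 × 453.4/18450 = 0.1997 V.
Stage 2 is itself unloaded: V_out = V_mid × R4/(R3+R4) = 0.1997 × 12000/12820 = 0.187 V.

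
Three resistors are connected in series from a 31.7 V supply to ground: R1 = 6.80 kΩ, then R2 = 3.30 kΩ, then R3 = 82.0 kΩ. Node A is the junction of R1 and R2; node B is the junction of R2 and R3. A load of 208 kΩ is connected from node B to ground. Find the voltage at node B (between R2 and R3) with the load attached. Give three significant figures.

At node B, R3 is in parallel with the load: R3‖R_L = 58.81 kΩ.
Below node A the resistance is R2 + (R3‖R_L) = 62.11 kΩ, so V_A = 31.7 × 62.11/68.91 = 28.57 V.
Then V_B = V_A × (R3‖R_L)/(R2 + R3‖R_L) = 28.57 × 58.81/62.11 = 27.1 V.

V ≈ 27.1 V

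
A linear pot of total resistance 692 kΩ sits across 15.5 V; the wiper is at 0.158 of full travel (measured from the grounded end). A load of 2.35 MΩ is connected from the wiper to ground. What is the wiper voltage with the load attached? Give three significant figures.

V ≈ 2.36 V

The wiper splits the pot into (1−α)R = 582.7 kΩ above and αR = 109.3 kΩ below.
Lower section ‖ load = 104.5 kΩ.
V_wiper = 15.5 × 104.5/(582.7 + 104.5) = 2.36 V.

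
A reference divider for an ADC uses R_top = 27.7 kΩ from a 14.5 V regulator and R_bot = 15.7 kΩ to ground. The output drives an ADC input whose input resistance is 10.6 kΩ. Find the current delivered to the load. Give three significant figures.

R_bot‖R_L = 6.328 kΩ; V_out = 14.5 × 6.328/34.03 = 2.696 V.
I_L = V_out / R_L = 2.696 / 10.6 kΩ = 0.254 mA.

I_L ≈ 0.254 mA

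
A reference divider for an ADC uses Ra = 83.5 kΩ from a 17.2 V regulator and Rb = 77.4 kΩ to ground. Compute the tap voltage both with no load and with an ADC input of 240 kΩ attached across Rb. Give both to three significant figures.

Open-circuit: V = 17.2 × 77.4/(83.5 + 77.4) = 8.27 V.
With the load, Rb becomes Rb‖R_L = 58.53 kΩ, so V = 17.2 × 58.53/142.0 = 7.09 V.

Unloaded: 8.27 V; loaded: 7.09 V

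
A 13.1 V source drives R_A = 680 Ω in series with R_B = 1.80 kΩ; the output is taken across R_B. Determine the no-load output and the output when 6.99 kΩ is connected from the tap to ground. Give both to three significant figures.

Open-circuit: V = 13.1 × 1800/(680 + 1800) = 9.51 V.
With the load, R_B becomes R_B‖R_L = 1431 Ω, so V = 13.1 × 1431/2111 = 8.88 V.

Unloaded: 9.51 V; loaded: 8.88 V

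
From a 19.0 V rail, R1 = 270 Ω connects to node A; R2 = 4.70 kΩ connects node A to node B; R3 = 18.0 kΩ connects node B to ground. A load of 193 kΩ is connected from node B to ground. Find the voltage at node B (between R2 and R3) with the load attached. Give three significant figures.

V ≈ 14.6 V

At node B, R3 is in parallel with the load: R3‖R_L = 16460 Ω.
Below node A the resistance is R2 + (R3‖R_L) = 21160 Ω, so V_A = 19.0 × 21160/21430 = 18.76 V.
Then V_B = V_A × (R3‖R_L)/(R2 + R3‖R_L) = 18.76 × 16460/21160 = 14.6 V.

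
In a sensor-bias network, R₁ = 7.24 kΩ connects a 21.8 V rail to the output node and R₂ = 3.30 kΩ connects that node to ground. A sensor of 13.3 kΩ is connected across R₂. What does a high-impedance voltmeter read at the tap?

The load sits in parallel with R₂: R₂‖R_L = (3.30 × 13.3) / (3.30 + 13.3) = 2.644 kΩ.
V_out = 21.8 × 2.644 / (7.24 + 2.644) = 21.8 × 2.644/9.884 = 5.83 V.

V_out ≈ 5.83 V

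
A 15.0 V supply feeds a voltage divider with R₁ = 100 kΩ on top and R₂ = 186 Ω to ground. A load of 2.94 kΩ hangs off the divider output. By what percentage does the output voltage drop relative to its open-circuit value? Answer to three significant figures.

The divider's output (Thévenin) resistance is R₁‖R₂ = 185.7 Ω.
Fractional drop under load = R_th/(R_th + R_L) = 185.7 / (185.7 + 2940) = 0.05940.
So the output falls by 5.94 %.

5.94 %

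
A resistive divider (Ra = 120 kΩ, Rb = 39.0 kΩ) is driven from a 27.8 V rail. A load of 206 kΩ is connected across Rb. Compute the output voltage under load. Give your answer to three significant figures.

V_out ≈ 5.97 V

The load sits in parallel with Rb: Rb‖R_L = (39.0 × 206) / (39.0 + 206) = 32.79 kΩ.
V_out = 27.8 × 32.79 / (120 + 32.79) = 27.8 × 32.79/152.8 = 5.97 V.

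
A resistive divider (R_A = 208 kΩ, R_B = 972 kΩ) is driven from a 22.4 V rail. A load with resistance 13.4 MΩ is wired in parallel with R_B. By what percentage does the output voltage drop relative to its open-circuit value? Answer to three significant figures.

1.26 %

The divider's output (Thévenin) resistance is R_A‖R_B = 171.3 kΩ.
Fractional drop under load = R_th/(R_th + R_L) = 171.3 / (171.3 + 13400) = 0.01262.
So the output falls by 1.26 %.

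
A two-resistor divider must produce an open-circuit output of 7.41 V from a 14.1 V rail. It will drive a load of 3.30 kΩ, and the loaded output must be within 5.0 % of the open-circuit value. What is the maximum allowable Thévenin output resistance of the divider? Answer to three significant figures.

Loading drop = R_th/(R_th + R_L) ≤ 0.0500, so R_th ≤ R_L · ε/(1−ε) = 3.30 kΩ × 0.0500/0.9500 = 174 Ω.

R_th ≤ 174 Ω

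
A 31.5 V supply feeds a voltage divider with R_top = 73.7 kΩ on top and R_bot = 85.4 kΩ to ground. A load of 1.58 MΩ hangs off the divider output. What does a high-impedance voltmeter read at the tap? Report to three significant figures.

V_out ≈ 16.5 V

The load sits in parallel with R_bot: R_bot‖R_L = (85.4 × 1580) / (85.4 + 1580) = 81.02 kΩ.
V_out = 31.5 × 81.02 / (73.7 + 81.02) = 31.5 × 81.02/154.7 = 16.5 V.
(Unloaded it would have been 16.9 V.)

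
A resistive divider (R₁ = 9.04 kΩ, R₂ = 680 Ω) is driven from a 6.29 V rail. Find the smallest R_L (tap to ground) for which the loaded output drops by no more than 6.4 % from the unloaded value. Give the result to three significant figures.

R_L(min) ≈ 9.25 kΩ

Output resistance R_th = R₁‖R₂ = (9040 × 680)/9720 = 632.4 Ω.
The fractional drop is R_th/(R_th + R_L); requiring this ≤ 0.0640 gives R_L ≥ R_th(1/0.0640 − 1) = 632.4 × 14.62 = 9.25 kΩ.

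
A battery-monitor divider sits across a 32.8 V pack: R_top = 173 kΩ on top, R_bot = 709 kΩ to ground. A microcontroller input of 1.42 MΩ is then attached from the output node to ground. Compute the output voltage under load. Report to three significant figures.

The load sits in parallel with R_bot: R_bot‖R_L = (709 × 1420) / (709 + 1420) = 472.9 kΩ.
V_out = 32.8 × 472.9 / (173 + 472.9) = 32.8 × 472.9/645.9 = 24.0 V.

V_out ≈ 24.0 V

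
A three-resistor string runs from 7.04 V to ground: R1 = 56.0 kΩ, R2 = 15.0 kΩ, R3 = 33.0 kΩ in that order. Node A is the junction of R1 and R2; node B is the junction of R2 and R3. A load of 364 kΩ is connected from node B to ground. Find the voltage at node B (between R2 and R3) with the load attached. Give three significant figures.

V ≈ 2.10 V

At node B, R3 is in parallel with the load: R3‖R_L = 30.26 kΩ.
Below node A the resistance is R2 + (R3‖R_L) = 45.26 kΩ, so V_A = 7.04 × 45.26/101.3 = 3.147 V.
Then V_B = V_A × (R3‖R_L)/(R2 + R3‖R_L) = 3.147 × 30.26/45.26 = 2.10 V.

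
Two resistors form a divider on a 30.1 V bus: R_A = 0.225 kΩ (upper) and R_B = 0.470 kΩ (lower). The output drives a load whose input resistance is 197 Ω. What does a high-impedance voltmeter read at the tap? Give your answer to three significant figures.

V_out ≈ 11.5 V

The load sits in parallel with R_B: R_B‖R_L = (470 × 197) / (470 + 197) = 138.8 Ω.
V_out = 30.1 × 138.8 / (225 + 138.8) = 30.1 × 138.8/363.8 = 11.5 V.
(Unloaded it would have been 20.4 V.)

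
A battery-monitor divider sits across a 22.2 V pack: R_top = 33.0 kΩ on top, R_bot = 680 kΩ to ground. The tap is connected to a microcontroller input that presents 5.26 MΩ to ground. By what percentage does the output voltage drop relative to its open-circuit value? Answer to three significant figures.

0.595 %

The divider's output (Thévenin) resistance is R_top‖R_bot = 31.47 kΩ.
Fractional drop under load = R_th/(R_th + R_L) = 31.47 / (31.47 + 5260) = 0.005948.
So the output falls by 0.595 %.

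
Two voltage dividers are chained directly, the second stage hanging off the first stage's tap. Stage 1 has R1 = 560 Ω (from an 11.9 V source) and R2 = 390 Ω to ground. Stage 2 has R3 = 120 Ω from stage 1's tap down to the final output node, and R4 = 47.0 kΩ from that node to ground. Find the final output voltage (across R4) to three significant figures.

V_out ≈ 4.85 V

Stage 2 presents R3+R4 = 47120 Ω as a load on stage 1's tap.
Stage 1's lower leg becomes R2‖(R3+R4) = 386.8 Ω, so V_mid = 11.9 × 386.8/946.8 = 4.862 V.
Stage 2 is itself unloaded: V_out = V_mid × R4/(R3+R4) = 4.862 × 47000/47120 = 4.85 V.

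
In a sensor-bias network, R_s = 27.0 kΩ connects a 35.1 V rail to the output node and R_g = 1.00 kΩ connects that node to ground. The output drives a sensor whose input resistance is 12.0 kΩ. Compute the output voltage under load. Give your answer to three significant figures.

V_out ≈ 1.16 V

The load sits in parallel with R_g: R_g‖R_L = (1.00 × 12.0) / (1.00 + 12.0) = 0.9231 kΩ.
V_out = 35.1 × 0.9231 / (27.0 + 0.9231) = 35.1 × 0.9231/27.92 = 1.16 V.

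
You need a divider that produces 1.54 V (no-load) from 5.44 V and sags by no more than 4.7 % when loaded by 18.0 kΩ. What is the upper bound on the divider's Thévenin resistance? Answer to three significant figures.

Loading drop = R_th/(R_th + R_L) ≤ 0.0470, so R_th ≤ R_L · ε/(1−ε) = 18.0 kΩ × 0.0470/0.9530 = 888 Ω.

R_th ≤ 888 Ω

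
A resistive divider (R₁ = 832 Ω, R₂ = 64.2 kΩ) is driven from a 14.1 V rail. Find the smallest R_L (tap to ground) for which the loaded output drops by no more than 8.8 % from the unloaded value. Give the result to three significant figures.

R_L(min) ≈ 8.51 kΩ

Output resistance R_th = R₁‖R₂ = (832 × 64200)/65030 = 821.4 Ω.
The fractional drop is R_th/(R_th + R_L); requiring this ≤ 0.0880 gives R_L ≥ R_th(1/0.0880 − 1) = 821.4 × 10.36 = 8.51 kΩ.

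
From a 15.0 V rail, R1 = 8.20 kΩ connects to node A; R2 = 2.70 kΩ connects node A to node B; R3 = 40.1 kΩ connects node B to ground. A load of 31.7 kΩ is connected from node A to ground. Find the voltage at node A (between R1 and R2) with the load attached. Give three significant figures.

V ≈ 10.3 V

Below node A the series string R2+R3 = 42.80 kΩ sits in parallel with the 31.7 kΩ load: 18.21 kΩ.
V_A = 15.0 × 18.21/(8.20 + 18.21) = 10.3 V.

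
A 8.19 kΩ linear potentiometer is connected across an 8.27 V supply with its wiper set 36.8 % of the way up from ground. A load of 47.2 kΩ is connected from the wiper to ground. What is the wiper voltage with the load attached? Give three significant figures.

The wiper splits the pot into (1−α)R = 5.176 kΩ above and αR = 3.014 kΩ below.
Lower section ‖ load = 2.833 kΩ.
V_wiper = 8.27 × 2.833/(5.176 + 2.833) = 2.93 V.

V ≈ 2.93 V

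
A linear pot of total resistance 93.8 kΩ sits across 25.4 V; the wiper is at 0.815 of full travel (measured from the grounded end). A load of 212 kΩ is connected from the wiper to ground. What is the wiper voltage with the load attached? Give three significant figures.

V ≈ 19.4 V

The wiper splits the pot into (1−α)R = 17.35 kΩ above and αR = 76.45 kΩ below.
Lower section ‖ load = 56.19 kΩ.
V_wiper = 25.4 × 56.19/(17.35 + 56.19) = 19.4 V.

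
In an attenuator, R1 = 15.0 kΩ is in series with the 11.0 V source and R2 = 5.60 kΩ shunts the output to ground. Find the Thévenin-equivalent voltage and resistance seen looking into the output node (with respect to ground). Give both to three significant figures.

V_th = 2.99 V, R_th = 4.08 kΩ

V_th is the open-circuit tap voltage: 11.0 × 5.60/(15.0 + 5.60) = 2.99 V.
With the supply zeroed, R1 and R2 appear in parallel from the tap: R_th = R1‖R2 = (15.0 × 5.60)/20.60 = 4.08 kΩ.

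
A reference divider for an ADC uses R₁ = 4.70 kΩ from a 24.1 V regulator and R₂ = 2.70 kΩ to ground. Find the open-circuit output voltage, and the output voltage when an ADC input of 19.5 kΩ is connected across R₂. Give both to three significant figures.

Unloaded: 8.79 V; loaded: 8.08 V

Open-circuit: V = 24.1 × 2.70/(4.70 + 2.70) = 8.79 V.
With the load, R₂ becomes R₂‖R_L = 2.372 kΩ, so V = 24.1 × 2.372/7.072 = 8.08 V.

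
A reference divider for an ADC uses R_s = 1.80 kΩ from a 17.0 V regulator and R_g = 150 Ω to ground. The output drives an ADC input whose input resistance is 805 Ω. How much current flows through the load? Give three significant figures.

I_L ≈ 1.39 mA

R_g‖R_L = 126.4 Ω; V_out = 17.0 × 126.4/1926 = 1.116 V.
I_L = V_out / R_L = 1.116 / 805 Ω = 1.39 mA.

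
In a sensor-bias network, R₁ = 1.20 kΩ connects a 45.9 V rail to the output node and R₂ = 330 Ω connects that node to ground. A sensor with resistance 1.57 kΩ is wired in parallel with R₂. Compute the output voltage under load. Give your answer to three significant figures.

The load sits in parallel with R₂: R₂‖R_L = (330 × 1570) / (330 + 1570) = 272.7 Ω.
V_out = 45.9 × 272.7 / (1200 + 272.7) = 45.9 × 272.7/1473 = 8.50 V.
(Unloaded it would have been 9.90 V.)

V_out ≈ 8.50 V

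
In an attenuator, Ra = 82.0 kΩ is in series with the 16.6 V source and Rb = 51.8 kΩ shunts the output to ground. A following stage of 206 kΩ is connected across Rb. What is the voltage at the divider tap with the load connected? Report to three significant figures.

The load sits in parallel with Rb: Rb‖R_L = (51.8 × 206) / (51.8 + 206) = 41.39 kΩ.
V_out = 16.6 × 41.39 / (82.0 + 41.39) = 16.6 × 41.39/123.4 = 5.57 V.
(Unloaded it would have been 6.43 V.)

V_out ≈ 5.57 V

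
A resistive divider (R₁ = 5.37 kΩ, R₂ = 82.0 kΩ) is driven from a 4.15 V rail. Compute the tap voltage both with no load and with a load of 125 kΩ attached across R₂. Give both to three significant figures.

Open-circuit: V = 4.15 × 82.0/(5.37 + 82.0) = 3.89 V.
With the load, R₂ becomes R₂‖R_L = 49.52 kΩ, so V = 4.15 × 49.52/54.89 = 3.74 V.

Unloaded: 3.89 V; loaded: 3.74 V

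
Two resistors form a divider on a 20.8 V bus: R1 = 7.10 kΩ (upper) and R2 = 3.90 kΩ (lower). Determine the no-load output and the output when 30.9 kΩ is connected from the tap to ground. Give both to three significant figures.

Unloaded: 7.37 V; loaded: 6.82 V

Open-circuit: V = 20.8 × 3.90/(7.10 + 3.90) = 7.37 V.
With the load, R2 becomes R2‖R_L = 3.463 kΩ, so V = 20.8 × 3.463/10.56 = 6.82 V.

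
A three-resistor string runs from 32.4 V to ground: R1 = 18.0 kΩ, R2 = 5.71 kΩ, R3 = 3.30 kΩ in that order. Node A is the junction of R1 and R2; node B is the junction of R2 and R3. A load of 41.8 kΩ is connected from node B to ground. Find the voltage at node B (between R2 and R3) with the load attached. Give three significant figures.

At node B, R3 is in parallel with the load: R3‖R_L = 3.059 kΩ.
Below node A the resistance is R2 + (R3‖R_L) = 8.769 kΩ, so V_A = 32.4 × 8.769/26.77 = 10.61 V.
Then V_B = V_A × (R3‖R_L)/(R2 + R3‖R_L) = 10.61 × 3.059/8.769 = 3.70 V.

V ≈ 3.70 V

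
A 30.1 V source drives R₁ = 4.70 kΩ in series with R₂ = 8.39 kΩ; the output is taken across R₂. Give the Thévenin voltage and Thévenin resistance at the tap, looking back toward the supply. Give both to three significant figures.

V_th = 19.3 V, R_th = 3.01 kΩ

V_th is the open-circuit tap voltage: 30.1 × 8.39/(4.70 + 8.39) = 19.3 V.
With the supply zeroed, R₁ and R₂ appear in parallel from the tap: R_th = R₁‖R₂ = (4.70 × 8.39)/13.09 = 3.01 kΩ.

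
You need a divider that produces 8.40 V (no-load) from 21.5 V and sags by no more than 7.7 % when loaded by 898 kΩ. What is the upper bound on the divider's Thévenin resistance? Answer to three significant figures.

R_th ≤ 74.9 kΩ

Loading drop = R_th/(R_th + R_L) ≤ 0.0770, so R_th ≤ R_L · ε/(1−ε) = 898 kΩ × 0.0770/0.9230 = 74.9 kΩ.
(Any R1, R2 with R2/(R1+R2) = 0.391 and R1‖R2 ≤ 74.9 kΩ will meet the spec.)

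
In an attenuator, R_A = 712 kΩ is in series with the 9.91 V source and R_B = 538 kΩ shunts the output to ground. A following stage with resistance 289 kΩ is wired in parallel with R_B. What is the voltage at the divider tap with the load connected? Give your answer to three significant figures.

V_out ≈ 2.07 V

The load sits in parallel with R_B: R_B‖R_L = (538 × 289) / (538 + 289) = 188.0 kΩ.
V_out = 9.91 × 188.0 / (712 + 188.0) = 9.91 × 188.0/900.0 = 2.07 V.
(Unloaded it would have been 4.27 V.)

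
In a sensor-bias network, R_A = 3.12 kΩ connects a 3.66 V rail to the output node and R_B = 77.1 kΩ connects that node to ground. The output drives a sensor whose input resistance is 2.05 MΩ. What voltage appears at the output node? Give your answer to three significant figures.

V_out ≈ 3.51 V

The load sits in parallel with R_B: R_B‖R_L = (77.1 × 2050) / (77.1 + 2050) = 74.31 kΩ.
V_out = 3.66 × 74.31 / (3.12 + 74.31) = 3.66 × 74.31/77.43 = 3.51 V.
(Unloaded it would have been 3.52 V.)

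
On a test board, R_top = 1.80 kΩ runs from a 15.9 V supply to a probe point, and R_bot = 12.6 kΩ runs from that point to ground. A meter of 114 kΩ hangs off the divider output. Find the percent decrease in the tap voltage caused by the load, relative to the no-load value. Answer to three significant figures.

The divider's output (Thévenin) resistance is R_top‖R_bot = 1.575 kΩ.
Fractional drop under load = R_th/(R_th + R_L) = 1.575 / (1.575 + 114) = 0.01363.
So the output falls by 1.36 %.

1.36 %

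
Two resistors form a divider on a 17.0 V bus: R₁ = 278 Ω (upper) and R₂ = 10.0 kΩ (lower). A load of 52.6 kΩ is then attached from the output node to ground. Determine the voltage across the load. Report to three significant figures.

The load sits in parallel with R₂: R₂‖R_L = (10000 × 52600) / (10000 + 52600) = 8403 Ω.
V_out = 17.0 × 8403 / (278 + 8403) = 17.0 × 8403/8681 = 16.5 V.
(Unloaded it would have been 16.5 V.)

V_out ≈ 16.5 V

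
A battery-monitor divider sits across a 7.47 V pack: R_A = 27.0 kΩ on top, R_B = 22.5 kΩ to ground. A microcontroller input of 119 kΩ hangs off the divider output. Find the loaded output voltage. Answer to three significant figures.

The load sits in parallel with R_B: R_B‖R_L = (22.5 × 119) / (22.5 + 119) = 18.92 kΩ.
V_out = 7.47 × 18.92 / (27.0 + 18.92) = 7.47 × 18.92/45.92 = 3.08 V.

V_out ≈ 3.08 V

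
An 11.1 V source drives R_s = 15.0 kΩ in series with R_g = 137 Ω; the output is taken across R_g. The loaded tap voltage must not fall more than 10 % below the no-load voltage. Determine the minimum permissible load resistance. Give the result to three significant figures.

R_L(min) ≈ 1.22 kΩ

Output resistance R_th = R_s‖R_g = (15000 × 137)/15140 = 135.8 Ω.
The fractional drop is R_th/(R_th + R_L); requiring this ≤ 0.100 gives R_L ≥ R_th(1/0.100 − 1) = 135.8 × 9.000 = 1.22 kΩ.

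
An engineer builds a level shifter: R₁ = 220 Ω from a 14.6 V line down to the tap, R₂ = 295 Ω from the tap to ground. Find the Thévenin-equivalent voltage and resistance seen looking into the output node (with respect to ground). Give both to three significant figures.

V_th is the open-circuit tap voltage: 14.6 × 295/(220 + 295) = 8.36 V.
With the supply zeroed, R₁ and R₂ appear in parallel from the tap: R_th = R₁‖R₂ = (220 × 295)/515.0 = 126 Ω.

V_th = 8.36 V, R_th = 126 Ω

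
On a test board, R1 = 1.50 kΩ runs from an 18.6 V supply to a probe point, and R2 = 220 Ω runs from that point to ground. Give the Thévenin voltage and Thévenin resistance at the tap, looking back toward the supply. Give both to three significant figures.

V_th = 2.38 V, R_th = 192 Ω

V_th is the open-circuit tap voltage: 18.6 × 220/(1500 + 220) = 2.38 V.
With the supply zeroed, R1 and R2 appear in parallel from the tap: R_th = R1‖R2 = (1500 × 220)/1720 = 192 Ω.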